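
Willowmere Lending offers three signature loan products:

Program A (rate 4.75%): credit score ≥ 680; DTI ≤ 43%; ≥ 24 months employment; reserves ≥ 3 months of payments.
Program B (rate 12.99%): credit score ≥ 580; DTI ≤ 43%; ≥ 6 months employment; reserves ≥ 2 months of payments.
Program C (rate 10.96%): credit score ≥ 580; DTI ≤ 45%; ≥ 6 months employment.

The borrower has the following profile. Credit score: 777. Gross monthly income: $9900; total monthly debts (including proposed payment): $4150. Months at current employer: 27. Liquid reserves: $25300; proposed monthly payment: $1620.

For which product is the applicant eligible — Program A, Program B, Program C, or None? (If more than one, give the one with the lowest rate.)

Program A

DTI = 4,150/9,900 = 41.9%.
Reserves = 25,300/1,620 = 15.6 months.
Program A: score 777 ≥ 680; DTI 41.9% ≤ 43%; employment 27 ≥ 24 mo; reserves 15.6 ≥ 3 mo → qualifies.
Program B: score 777 ≥ 580; DTI 41.9% ≤ 43%; employment 27 ≥ 6 mo; reserves 15.6 ≥ 2 mo → qualifies.
Program C: score 777 ≥ 580; DTI 41.9% ≤ 45%; employment 27 ≥ 6 mo → qualifies.
Qualifying: Program A, Program B, Program C. Lowest rate is 4.75% → Program A.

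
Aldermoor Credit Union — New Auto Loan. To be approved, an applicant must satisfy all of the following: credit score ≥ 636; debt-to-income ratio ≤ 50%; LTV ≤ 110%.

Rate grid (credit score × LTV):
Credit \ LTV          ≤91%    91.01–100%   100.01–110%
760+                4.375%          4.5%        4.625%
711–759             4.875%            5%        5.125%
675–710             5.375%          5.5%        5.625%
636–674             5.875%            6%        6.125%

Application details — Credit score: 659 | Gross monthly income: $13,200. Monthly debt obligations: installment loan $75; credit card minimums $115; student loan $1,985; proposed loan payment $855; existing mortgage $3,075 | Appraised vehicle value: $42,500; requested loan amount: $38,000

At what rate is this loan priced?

Credit score 659 ≥ 636; Total monthly debts = (75 + 115 + 1,985 + 855 + 3,075) = 6,105. Debt-to-income = 6,105/13,200 = 46.2% — meets 50% limit
LTV: 38,000 ÷ 42,500 = 89.4%, within 110% cap
Credit 659 → row 636–674; LTV 89.4% → column ≤91%. Grid cell → 5.875%.

5.875%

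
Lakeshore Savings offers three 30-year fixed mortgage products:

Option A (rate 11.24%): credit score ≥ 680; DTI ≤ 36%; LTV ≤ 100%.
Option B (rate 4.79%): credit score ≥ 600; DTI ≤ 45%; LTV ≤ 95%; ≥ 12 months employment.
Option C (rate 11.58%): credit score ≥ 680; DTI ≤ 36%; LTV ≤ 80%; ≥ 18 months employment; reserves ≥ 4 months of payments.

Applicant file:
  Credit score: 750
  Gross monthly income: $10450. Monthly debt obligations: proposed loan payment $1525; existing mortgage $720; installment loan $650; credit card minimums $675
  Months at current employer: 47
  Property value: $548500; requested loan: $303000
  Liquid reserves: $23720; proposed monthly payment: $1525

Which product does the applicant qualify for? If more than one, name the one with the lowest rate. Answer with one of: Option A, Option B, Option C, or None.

Total debts = (1,525 + 720 + 650 + 675) = 3,570; DTI = 3,570/10,450 = 34.2%.
LTV = 303,000/548,500 = 55.2%.
Reserves = 23,720/1,525 = 15.6 months.
Option A: score 750 ≥ 680; DTI 34.2% ≤ 36%; LTV 55.2% ≤ 100% → qualifies.
Option B: score 750 ≥ 600; DTI 34.2% ≤ 45%; LTV 55.2% ≤ 95%; employment 47 ≥ 12 mo → qualifies.
Option C: score 750 ≥ 680; DTI 34.2% ≤ 36%; LTV 55.2% ≤ 80%; employment 47 ≥ 18 mo; reserves 15.6 ≥ 4 mo → qualifies.
Qualifying: Option A, Option B, Option C. Lowest rate is 4.79% → Option B.

Option B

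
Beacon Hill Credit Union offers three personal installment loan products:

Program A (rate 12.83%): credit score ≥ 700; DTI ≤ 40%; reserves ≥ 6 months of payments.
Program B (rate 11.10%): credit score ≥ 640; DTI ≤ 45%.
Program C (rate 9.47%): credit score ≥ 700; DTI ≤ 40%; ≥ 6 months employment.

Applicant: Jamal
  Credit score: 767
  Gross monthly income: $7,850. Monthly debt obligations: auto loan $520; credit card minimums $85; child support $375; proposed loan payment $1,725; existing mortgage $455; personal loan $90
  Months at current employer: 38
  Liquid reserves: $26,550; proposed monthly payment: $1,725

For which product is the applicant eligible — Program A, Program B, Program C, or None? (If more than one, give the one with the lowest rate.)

Total debts = (520 + 85 + 375 + 1,725 + 455 + 90) = 3,250; DTI = 3,250/7,850 = 41.4%.
Reserves = 26,550/1,725 = 15.4 months.
Program A: score 767 ≥ 700; DTI 41.4% > 40%; reserves 15.4 ≥ 6 mo → does not qualify.
Program B: score 767 ≥ 640; DTI 41.4% ≤ 45% → qualifies.
Program C: score 767 ≥ 700; DTI 41.4% > 40%; employment 38 ≥ 6 mo → does not qualify.

Program B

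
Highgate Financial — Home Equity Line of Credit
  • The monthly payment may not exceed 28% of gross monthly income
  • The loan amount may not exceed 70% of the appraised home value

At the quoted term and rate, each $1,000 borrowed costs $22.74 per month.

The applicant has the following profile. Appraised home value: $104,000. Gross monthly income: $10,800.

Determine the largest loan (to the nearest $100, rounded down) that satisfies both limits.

Payment cap: 28% × $10,800 = $3,024/month.
At $22.74 per $1,000, that supports 3,024/22.74 × 1,000 ≈ $132,981 → $132,900.
LTV cap: 70% × $104,000 = $72,800 → $72,800.
Binding constraint: loan-to-value.

$72,800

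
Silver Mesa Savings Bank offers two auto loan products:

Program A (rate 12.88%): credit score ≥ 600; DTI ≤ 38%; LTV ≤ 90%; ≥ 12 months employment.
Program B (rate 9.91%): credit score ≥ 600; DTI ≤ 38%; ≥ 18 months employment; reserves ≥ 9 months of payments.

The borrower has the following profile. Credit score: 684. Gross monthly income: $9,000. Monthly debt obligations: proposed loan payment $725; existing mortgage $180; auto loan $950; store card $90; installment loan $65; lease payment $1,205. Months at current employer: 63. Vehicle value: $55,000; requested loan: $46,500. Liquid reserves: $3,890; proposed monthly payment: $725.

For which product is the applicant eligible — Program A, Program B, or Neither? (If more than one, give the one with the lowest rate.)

Program A

Total debts = (725 + 180 + 950 + 90 + 65 + 1,205) = 3,215; DTI = 3,215/9,000 = 35.7%.
LTV = 46,500/55,000 = 84.5%.
Reserves = 3,890/725 = 5.4 months.
Program A: score 684 ≥ 600; DTI 35.7% ≤ 38%; LTV 84.5% ≤ 90%; employment 63 ≥ 12 mo → qualifies.
Program B: score 684 ≥ 600; DTI 35.7% ≤ 38%; employment 63 ≥ 18 mo; reserves 5.4 < 9 mo → does not qualify.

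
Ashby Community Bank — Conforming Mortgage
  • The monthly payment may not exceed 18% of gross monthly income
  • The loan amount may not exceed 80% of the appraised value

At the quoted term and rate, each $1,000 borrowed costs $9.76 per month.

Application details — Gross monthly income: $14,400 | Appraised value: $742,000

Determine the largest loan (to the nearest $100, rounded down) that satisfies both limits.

Payment cap: 18% × $14,400 = $2,592/month.
At $9.76 per $1,000, that supports 2,592/9.76 × 1,000 ≈ $265,573 → $265,500.
LTV cap: 80% × $742,000 = $593,600 → $593,600.
Binding constraint: payment-to-income.

$265,500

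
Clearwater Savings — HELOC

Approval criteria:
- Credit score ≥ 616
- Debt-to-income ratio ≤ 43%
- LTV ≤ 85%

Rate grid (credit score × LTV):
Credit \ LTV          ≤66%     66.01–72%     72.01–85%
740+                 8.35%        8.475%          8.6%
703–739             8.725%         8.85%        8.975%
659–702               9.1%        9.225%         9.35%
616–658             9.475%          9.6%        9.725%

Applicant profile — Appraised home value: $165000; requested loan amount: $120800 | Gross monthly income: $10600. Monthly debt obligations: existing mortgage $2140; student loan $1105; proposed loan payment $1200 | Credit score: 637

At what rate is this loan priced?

Credit score 637 ≥ 616; Total monthly debts = (2,140 + 1,105 + 1,200) = 4,445. DTI: 4,445 ÷ 10,600 = 41.9%, within the 43% cap
LTV = 120,800/165,000 = 73.2% ≤ 85%
Row: 637 falls in 616–658. Column: 73.2% falls in 72.01–85%. Rate = 9.725%.

9.725%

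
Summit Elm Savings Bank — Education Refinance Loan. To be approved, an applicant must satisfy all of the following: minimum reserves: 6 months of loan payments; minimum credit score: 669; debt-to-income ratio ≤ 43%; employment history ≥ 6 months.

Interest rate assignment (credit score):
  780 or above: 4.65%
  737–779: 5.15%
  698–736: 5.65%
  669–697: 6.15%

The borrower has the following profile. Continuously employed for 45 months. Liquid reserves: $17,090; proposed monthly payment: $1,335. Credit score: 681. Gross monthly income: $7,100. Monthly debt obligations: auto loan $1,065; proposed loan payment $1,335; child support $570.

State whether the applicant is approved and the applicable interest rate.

Credit score 681 ≥ 669 (meets minimum)
Employment 45 ≥ 6 months
Total monthly debts = (1,065 + 1,335 + 570) = 2,970. DTI: 2,970 ÷ 7,100 = 41.8%, within the 43% cap
Reserves = 17,090/1,335 = 12.8 months ≥ 6
All requirements met. Score 681 falls in the 669–697 tier → 6.15%.

Approved at 6.15%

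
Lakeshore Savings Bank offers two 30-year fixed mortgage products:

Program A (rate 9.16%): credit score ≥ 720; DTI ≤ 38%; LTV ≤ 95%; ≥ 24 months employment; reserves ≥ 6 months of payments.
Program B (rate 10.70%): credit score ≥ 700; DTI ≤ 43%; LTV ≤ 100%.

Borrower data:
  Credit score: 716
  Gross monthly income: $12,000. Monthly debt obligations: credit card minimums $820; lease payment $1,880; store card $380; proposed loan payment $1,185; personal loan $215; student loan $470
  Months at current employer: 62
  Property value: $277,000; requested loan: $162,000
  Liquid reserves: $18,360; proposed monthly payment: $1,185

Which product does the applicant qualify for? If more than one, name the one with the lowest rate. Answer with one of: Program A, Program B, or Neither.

Program B

Total debts = (820 + 1,880 + 380 + 1,185 + 215 + 470) = 4,950; DTI = 4,950/12,000 = 41.2%.
LTV = 162,000/277,000 = 58.5%.
Reserves = 18,360/1,185 = 15.5 months.
Program A: score 716 < 720; DTI 41.2% > 38%; LTV 58.5% ≤ 95%; employment 62 ≥ 24 mo; reserves 15.5 ≥ 6 mo → does not qualify.
Program B: score 716 ≥ 700; DTI 41.2% ≤ 43%; LTV 58.5% ≤ 100% → qualifies.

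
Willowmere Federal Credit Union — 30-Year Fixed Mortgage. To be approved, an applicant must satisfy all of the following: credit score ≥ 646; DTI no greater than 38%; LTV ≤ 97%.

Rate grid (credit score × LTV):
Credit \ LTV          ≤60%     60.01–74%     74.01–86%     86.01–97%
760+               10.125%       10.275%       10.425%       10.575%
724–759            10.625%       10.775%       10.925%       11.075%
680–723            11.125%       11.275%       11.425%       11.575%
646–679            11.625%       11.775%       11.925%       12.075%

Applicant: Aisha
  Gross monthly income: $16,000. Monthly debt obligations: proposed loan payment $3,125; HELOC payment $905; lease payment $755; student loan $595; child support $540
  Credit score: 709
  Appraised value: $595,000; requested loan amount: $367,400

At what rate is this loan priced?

11.275%

Credit score 709 ≥ 646; Total monthly debts = (3,125 + 905 + 755 + 595 + 540) = 5,920. DTI: 5,920 ÷ 16,000 = 37%, within the 38% cap
Loan-to-value = 367,400/595,000 = 61.7% — pass (97% max)
Score 709 is in the 680–723 band; LTV 61.7% is in the 60.01–74% band → 11.275%.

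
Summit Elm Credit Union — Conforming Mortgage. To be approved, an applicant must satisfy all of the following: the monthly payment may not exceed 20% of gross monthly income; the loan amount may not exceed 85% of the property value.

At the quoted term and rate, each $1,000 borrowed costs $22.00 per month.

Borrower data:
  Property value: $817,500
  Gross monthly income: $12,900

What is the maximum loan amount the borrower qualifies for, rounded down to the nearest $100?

$117,200

Payment cap: 20% × $12,900 = $2,580/month.
At $22.00 per $1,000, that supports 2,580/22.00 × 1,000 ≈ $117,272 → $117,200.
LTV cap: 85% × $817,500 = $694,875 → $694,800.
Binding constraint: payment-to-income.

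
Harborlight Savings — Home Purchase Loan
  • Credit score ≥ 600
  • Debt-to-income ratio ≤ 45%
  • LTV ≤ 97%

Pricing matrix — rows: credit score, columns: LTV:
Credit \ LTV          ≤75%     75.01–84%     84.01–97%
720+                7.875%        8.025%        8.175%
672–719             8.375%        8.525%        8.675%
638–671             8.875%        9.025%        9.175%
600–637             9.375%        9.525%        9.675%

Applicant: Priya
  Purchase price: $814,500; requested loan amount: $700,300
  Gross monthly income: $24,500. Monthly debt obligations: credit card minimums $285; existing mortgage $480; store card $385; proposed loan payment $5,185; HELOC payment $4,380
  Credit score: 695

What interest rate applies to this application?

Credit score 695 ≥ 600; Total monthly debts = (285 + 480 + 385 + 5,185 + 4,380) = 10,715. DTI = 10,715/24,500 = 43.7% ≤ 45%
Loan-to-value = 700,300/814,500 = 86% — pass (97% max)
Row: 695 falls in 672–719. Column: 86% falls in 84.01–97%. Rate = 8.675%.

8.675%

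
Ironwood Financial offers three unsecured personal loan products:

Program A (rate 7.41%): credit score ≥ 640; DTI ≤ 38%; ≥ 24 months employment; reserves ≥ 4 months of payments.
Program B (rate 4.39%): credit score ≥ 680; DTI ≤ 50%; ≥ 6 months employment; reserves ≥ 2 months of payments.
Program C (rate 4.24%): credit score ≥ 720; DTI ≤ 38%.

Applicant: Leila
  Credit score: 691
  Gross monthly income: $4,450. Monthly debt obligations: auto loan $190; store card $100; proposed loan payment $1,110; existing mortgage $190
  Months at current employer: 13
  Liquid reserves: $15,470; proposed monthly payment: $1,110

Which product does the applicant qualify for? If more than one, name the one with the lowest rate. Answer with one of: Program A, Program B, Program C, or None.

Total debts = (190 + 100 + 1,110 + 190) = 1,590; DTI = 1,590/4,450 = 35.7%.
Reserves = 15,470/1,110 = 13.9 months.
Program A: score 691 ≥ 640; DTI 35.7% ≤ 38%; employment 13 < 24 mo; reserves 13.9 ≥ 4 mo → does not qualify.
Program B: score 691 ≥ 680; DTI 35.7% ≤ 50%; employment 13 ≥ 6 mo; reserves 13.9 ≥ 2 mo → qualifies.
Program C: score 691 < 720; DTI 35.7% ≤ 38% → does not qualify.

Program B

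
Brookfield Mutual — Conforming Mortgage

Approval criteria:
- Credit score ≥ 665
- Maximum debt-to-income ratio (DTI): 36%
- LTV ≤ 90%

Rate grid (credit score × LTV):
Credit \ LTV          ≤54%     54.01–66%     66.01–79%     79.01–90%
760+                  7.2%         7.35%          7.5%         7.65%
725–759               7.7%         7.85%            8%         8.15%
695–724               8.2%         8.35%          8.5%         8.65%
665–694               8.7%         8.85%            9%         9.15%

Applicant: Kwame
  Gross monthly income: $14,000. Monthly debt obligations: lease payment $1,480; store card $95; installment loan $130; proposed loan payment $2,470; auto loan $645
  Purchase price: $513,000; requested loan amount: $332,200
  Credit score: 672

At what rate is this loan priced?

Credit score 672 ≥ 665; Total monthly debts = (1,480 + 95 + 130 + 2,470 + 645) = 4,820. DTI: 4,820 ÷ 14,000 = 34.4%, within the 36% cap
LTV = 332,200/513,000 = 64.8% ≤ 90%
Row: 672 falls in 665–694. Column: 64.8% falls in 54.01–66%. Rate = 8.85%.

8.85%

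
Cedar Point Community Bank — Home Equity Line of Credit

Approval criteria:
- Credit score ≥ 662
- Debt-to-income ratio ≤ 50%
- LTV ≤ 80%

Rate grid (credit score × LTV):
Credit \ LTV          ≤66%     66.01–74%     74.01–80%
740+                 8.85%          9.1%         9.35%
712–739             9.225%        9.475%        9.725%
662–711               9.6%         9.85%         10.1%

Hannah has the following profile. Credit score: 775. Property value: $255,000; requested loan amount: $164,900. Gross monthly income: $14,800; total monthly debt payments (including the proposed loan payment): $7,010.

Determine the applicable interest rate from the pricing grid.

Credit score 775 ≥ 662; DTI = 7,010/14,800 = 47.4% ≤ 50%
LTV = 164,900/255,000 = 64.7% ≤ 80%
Credit 775 → row 740+; LTV 64.7% → column ≤66%. Grid cell → 8.85%.

8.85%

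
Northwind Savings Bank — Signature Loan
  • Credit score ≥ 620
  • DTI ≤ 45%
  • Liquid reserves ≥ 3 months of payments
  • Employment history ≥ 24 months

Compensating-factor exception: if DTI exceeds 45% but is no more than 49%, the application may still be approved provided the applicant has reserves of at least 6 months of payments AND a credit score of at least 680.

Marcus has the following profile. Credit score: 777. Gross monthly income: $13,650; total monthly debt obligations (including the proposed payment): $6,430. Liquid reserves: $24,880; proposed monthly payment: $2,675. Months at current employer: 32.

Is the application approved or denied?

Approved

Credit score 777 ≥ 620 (meets base)
DTI: 6,430 ÷ 13,650 = 47.1%, over the 45% base limit.
Reserves = 24,880/2,675 = 9.3 months ≥ 3
Employment 32 ≥ 24 months
47.1% falls in the override range (45%–49%), so the compensating-factor test applies.
Reserves 9.3 ≥ 6 months; credit score 777 ≥ 680.
Both override conditions satisfied; DTI exception granted.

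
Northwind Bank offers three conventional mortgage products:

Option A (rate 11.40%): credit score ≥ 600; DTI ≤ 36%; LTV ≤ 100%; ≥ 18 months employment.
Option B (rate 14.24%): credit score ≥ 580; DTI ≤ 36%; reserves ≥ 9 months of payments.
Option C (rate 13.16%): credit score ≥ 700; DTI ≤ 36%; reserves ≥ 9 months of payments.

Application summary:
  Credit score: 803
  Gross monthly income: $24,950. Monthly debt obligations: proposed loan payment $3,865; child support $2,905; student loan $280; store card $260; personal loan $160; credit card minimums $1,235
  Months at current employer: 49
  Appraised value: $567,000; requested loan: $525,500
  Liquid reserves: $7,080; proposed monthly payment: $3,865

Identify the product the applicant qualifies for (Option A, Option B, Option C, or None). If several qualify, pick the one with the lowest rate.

Option A

Total debts = (3,865 + 2,905 + 280 + 260 + 160 + 1,235) = 8,705; DTI = 8,705/24,950 = 34.9%.
LTV = 525,500/567,000 = 92.7%.
Reserves = 7,080/3,865 = 1.8 months.
Option A: score 803 ≥ 600; DTI 34.9% ≤ 36%; LTV 92.7% ≤ 100%; employment 49 ≥ 18 mo → qualifies.
Option B: score 803 ≥ 580; DTI 34.9% ≤ 36%; reserves 1.8 < 9 mo → does not qualify.
Option C: score 803 ≥ 700; DTI 34.9% ≤ 36%; reserves 1.8 < 9 mo → does not qualify.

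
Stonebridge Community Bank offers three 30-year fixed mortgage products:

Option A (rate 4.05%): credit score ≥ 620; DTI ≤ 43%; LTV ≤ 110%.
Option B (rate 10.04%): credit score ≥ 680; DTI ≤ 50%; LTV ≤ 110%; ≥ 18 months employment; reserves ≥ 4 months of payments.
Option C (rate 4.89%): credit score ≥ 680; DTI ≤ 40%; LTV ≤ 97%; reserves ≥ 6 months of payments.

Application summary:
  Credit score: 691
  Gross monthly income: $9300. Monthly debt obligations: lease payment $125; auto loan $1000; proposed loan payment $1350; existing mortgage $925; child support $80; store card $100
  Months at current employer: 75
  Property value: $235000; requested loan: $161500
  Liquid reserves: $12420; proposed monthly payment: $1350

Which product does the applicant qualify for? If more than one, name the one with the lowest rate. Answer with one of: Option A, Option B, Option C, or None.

Option A

Total debts = (125 + 1,000 + 1,350 + 925 + 80 + 100) = 3,580; DTI = 3,580/9,300 = 38.5%.
LTV = 161,500/235,000 = 68.7%.
Reserves = 12,420/1,350 = 9.2 months.
Option A: score 691 ≥ 620; DTI 38.5% ≤ 43%; LTV 68.7% ≤ 110% → qualifies.
Option B: score 691 ≥ 680; DTI 38.5% ≤ 50%; LTV 68.7% ≤ 110%; employment 75 ≥ 18 mo; reserves 9.2 ≥ 4 mo → qualifies.
Option C: score 691 ≥ 680; DTI 38.5% ≤ 40%; LTV 68.7% ≤ 97%; reserves 9.2 ≥ 6 mo → qualifies.
Qualifying: Option A, Option B, Option C. Lowest rate is 4.05% → Option A.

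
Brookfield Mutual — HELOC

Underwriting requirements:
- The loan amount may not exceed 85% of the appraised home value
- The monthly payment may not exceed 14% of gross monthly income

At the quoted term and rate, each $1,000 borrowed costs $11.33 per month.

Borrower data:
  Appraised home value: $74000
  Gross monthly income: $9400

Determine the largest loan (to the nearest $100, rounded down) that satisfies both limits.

Payment cap: 14% × $9,400 = $1,316/month.
At $11.33 per $1,000, that supports 1,316/11.33 × 1,000 ≈ $116,151 → $116,100.
LTV cap: 85% × $74,000 = $62,900 → $62,900.
Binding constraint: loan-to-value.

$62,900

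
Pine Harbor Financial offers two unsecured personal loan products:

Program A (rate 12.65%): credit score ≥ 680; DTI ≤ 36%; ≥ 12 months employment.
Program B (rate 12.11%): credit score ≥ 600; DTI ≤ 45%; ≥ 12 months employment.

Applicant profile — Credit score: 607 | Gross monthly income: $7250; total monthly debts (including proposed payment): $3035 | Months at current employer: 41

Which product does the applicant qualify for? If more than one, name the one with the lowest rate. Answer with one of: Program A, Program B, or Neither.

DTI = 3,035/7,250 = 41.9%.
Program A: score 607 < 680; DTI 41.9% > 36%; employment 41 ≥ 12 mo → does not qualify.
Program B: score 607 ≥ 600; DTI 41.9% ≤ 45%; employment 41 ≥ 12 mo → qualifies.

Program B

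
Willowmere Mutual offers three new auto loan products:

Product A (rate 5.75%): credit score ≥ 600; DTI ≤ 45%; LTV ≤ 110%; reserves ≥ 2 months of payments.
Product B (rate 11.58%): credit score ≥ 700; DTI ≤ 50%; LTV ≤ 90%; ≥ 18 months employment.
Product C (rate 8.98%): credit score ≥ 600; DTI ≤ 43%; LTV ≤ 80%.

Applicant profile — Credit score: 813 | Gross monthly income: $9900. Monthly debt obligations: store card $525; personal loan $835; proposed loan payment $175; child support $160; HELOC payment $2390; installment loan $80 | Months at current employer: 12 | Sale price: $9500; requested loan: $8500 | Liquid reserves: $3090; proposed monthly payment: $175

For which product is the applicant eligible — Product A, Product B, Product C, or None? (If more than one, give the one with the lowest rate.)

Product A

Total debts = (525 + 835 + 175 + 160 + 2,390 + 80) = 4,165; DTI = 4,165/9,900 = 42.1%.
LTV = 8,500/9,500 = 89.5%.
Reserves = 3,090/175 = 17.7 months.
Product A: score 813 ≥ 600; DTI 42.1% ≤ 45%; LTV 89.5% ≤ 110%; reserves 17.7 ≥ 2 mo → qualifies.
Product B: score 813 ≥ 700; DTI 42.1% ≤ 50%; LTV 89.5% ≤ 90%; employment 12 < 18 mo → does not qualify.
Product C: score 813 ≥ 600; DTI 42.1% ≤ 43%; LTV 89.5% > 80% → does not qualify.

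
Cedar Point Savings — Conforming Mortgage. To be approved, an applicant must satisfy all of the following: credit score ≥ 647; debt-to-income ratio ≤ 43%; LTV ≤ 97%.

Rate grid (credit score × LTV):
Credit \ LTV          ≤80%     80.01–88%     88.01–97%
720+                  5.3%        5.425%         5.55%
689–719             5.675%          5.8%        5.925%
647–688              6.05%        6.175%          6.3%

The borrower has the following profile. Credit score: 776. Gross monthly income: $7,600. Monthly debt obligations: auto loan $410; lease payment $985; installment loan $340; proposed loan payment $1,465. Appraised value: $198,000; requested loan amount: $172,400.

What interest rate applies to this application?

Credit score 776 ≥ 647; Total monthly debts = (410 + 985 + 340 + 1,465) = 3,200. Debt-to-income = 3,200/7,600 = 42.1% — meets 43% limit
Loan-to-value = 172,400/198,000 = 87.1% — pass (97% max)
Row: 776 falls in 720+. Column: 87.1% falls in 80.01–88%. Rate = 5.425%.

5.425%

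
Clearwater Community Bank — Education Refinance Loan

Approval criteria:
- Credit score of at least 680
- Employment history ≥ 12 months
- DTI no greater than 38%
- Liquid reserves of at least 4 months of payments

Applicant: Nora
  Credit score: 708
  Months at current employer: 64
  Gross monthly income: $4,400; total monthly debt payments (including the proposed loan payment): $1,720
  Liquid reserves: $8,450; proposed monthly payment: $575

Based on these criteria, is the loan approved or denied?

Denied

Credit score 708 ≥ 680 (meets)
Employment 64 ≥ 12 months
DTI = 1,720/4,400 = 39.1% > 38%
Reserves = 8,450/575 = 14.7 months ≥ 4
Fails on DTI.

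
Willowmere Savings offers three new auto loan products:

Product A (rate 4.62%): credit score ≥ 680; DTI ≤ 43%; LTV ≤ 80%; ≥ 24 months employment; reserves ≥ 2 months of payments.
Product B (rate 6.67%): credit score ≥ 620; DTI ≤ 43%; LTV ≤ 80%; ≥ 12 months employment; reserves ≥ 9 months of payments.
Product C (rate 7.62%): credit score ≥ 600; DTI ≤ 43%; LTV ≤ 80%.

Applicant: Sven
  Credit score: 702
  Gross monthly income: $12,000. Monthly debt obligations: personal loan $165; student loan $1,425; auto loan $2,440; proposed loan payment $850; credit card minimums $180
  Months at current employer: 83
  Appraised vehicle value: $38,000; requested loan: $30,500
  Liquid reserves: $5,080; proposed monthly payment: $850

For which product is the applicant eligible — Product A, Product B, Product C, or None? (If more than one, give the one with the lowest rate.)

Total debts = (165 + 1,425 + 2,440 + 850 + 180) = 5,060; DTI = 5,060/12,000 = 42.2%.
LTV = 30,500/38,000 = 80.3%.
Reserves = 5,080/850 = 6.0 months.
Product A: score 702 ≥ 680; DTI 42.2% ≤ 43%; LTV 80.3% > 80%; employment 83 ≥ 24 mo; reserves 6.0 ≥ 2 mo → does not qualify.
Product B: score 702 ≥ 620; DTI 42.2% ≤ 43%; LTV 80.3% > 80%; employment 83 ≥ 12 mo; reserves 6.0 < 9 mo → does not qualify.
Product C: score 702 ≥ 600; DTI 42.2% ≤ 43%; LTV 80.3% > 80% → does not qualify.

None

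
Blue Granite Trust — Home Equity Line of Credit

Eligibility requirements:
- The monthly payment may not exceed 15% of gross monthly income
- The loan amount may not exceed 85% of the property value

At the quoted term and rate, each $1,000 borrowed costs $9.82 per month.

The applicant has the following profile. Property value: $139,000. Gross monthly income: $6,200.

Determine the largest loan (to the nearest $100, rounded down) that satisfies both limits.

Payment cap: 15% × $6,200 = $930/month.
At $9.82 per $1,000, that supports 930/9.82 × 1,000 ≈ $94,704 → $94,700.
LTV cap: 85% × $139,000 = $118,150 → $118,100.
Binding constraint: payment-to-income.

$94,700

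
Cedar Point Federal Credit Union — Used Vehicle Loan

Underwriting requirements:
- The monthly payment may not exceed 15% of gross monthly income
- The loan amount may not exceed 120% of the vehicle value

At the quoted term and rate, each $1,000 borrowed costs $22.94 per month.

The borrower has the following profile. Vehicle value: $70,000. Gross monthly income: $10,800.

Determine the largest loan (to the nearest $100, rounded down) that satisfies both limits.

$70,600

Payment cap: 15% × $10,800 = $1,620/month.
At $22.94 per $1,000, that supports 1,620/22.94 × 1,000 ≈ $70,619 → $70,600.
LTV cap: 120% × $70,000 = $84,000 → $84,000.
Binding constraint: payment-to-income.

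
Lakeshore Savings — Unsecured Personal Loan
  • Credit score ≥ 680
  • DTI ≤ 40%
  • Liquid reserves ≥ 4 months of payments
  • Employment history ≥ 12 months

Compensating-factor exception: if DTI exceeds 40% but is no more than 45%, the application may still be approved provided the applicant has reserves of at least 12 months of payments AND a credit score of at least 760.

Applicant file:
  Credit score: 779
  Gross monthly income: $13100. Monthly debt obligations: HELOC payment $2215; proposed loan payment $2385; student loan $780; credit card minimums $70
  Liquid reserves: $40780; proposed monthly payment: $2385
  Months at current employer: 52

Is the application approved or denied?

Credit score 779 ≥ 680 (meets base)
Total debts = (2,215 + 2,385 + 780 + 70) = 5,450. DTI: 5,450 ÷ 13,100 = 41.6%, over the 40% base limit.
Liquid reserves cover 40,780/2,385 = 17.1 months — ≥ 4 required
Employment 52 ≥ 12 months
41.6% falls in the override range (40%–45%), so the compensating-factor test applies.
Reserves 17.1 ≥ 12 months; credit score 779 ≥ 760.
Both compensating conditions met → exception applies.

Approved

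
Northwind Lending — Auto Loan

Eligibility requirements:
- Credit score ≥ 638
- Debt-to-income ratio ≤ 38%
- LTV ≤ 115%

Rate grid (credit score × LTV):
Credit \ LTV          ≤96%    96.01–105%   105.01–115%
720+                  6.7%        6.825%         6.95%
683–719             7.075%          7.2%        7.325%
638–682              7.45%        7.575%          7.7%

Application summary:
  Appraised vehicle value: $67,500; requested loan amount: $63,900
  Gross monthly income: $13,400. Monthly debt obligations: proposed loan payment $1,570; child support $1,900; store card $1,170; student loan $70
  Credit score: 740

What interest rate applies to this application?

Credit score 740 ≥ 638; Total monthly debts = (1,570 + 1,900 + 1,170 + 70) = 4,710. DTI = 4,710/13,400 = 35.1% ≤ 38%
LTV: 63,900 ÷ 67,500 = 94.7%, within 115% cap
Row: 740 falls in 720+. Column: 94.7% falls in ≤96%. Rate = 6.7%.

6.7%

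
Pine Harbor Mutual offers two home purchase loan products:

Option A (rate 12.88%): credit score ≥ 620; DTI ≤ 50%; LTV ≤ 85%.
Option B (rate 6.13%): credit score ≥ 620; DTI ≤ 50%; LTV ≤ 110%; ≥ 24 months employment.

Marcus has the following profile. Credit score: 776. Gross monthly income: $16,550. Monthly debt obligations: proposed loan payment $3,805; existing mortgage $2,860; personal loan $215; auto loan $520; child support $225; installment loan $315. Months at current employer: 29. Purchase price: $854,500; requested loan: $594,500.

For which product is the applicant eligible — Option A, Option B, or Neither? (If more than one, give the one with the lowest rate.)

Total debts = (3,805 + 2,860 + 215 + 520 + 225 + 315) = 7,940; DTI = 7,940/16,550 = 48%.
LTV = 594,500/854,500 = 69.6%.
Option A: score 776 ≥ 620; DTI 48% ≤ 50%; LTV 69.6% ≤ 85% → qualifies.
Option B: score 776 ≥ 620; DTI 48% ≤ 50%; LTV 69.6% ≤ 110%; employment 29 ≥ 24 mo → qualifies.
Qualifying: Option A, Option B. Lowest rate is 6.13% → Option B.

Option B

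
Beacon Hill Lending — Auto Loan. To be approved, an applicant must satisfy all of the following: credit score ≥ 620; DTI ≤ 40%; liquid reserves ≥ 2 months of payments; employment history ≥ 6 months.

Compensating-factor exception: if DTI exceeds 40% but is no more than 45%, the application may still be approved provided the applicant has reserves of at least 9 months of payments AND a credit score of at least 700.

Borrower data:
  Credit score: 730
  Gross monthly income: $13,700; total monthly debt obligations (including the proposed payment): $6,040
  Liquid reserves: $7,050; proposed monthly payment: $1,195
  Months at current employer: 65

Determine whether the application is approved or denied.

Denied

Credit score 730 ≥ 620 (meets base)
DTI = 6,040/13,700 = 44.1% > 40% — standard DTI limit exceeded.
Reserves = 7,050/1,195 = 5.9 months ≥ 2
Employment 65 ≥ 6 months
44.1% falls in the override range (40%–45%), so the compensating-factor test applies.
Override check — reserves: 5.9 mo (short of 9); score: 730 (ok).
Override conditions not both satisfied; exception does not apply.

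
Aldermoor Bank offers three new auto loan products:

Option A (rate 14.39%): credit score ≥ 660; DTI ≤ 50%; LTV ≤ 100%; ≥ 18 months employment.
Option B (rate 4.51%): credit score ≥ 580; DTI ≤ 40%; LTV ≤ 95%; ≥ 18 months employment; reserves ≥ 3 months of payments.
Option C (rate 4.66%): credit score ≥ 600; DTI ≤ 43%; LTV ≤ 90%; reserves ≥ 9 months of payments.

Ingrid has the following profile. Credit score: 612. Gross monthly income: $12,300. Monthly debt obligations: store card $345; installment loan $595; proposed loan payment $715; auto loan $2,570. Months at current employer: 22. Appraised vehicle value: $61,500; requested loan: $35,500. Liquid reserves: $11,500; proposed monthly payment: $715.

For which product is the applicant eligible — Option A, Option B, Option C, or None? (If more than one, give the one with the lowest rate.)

Option B

Total debts = (345 + 595 + 715 + 2,570) = 4,225; DTI = 4,225/12,300 = 34.3%.
LTV = 35,500/61,500 = 57.7%.
Reserves = 11,500/715 = 16.1 months.
Option A: score 612 < 660; DTI 34.3% ≤ 50%; LTV 57.7% ≤ 100%; employment 22 ≥ 18 mo → does not qualify.
Option B: score 612 ≥ 580; DTI 34.3% ≤ 40%; LTV 57.7% ≤ 95%; employment 22 ≥ 18 mo; reserves 16.1 ≥ 3 mo → qualifies.
Option C: score 612 ≥ 600; DTI 34.3% ≤ 43%; LTV 57.7% ≤ 90%; reserves 16.1 ≥ 9 mo → qualifies.
Qualifying: Option B, Option C. Lowest rate is 4.51% → Option B.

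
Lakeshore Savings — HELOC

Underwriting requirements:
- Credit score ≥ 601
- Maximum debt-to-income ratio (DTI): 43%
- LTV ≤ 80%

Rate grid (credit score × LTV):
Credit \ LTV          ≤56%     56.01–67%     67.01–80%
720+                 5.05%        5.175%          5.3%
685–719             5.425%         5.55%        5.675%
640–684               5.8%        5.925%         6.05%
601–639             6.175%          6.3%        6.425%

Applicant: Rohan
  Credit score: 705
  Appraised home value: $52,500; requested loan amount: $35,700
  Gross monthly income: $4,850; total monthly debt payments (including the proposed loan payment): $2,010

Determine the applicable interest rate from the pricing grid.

Credit score 705 ≥ 601; Debt-to-income = 2,010/4,850 = 41.4% — meets 43% limit
LTV = 35,700/52,500 = 68% ≤ 80%
Credit 705 → row 685–719; LTV 68% → column 67.01–80%. Grid cell → 5.675%.

5.675%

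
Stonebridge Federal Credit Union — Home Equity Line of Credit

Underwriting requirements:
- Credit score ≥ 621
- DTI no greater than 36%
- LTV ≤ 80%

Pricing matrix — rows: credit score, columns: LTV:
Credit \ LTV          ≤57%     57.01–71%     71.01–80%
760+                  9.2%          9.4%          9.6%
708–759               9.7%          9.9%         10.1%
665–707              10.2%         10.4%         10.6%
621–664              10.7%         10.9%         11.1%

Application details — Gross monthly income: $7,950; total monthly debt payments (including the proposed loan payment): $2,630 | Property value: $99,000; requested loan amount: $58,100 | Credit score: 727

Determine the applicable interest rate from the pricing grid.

9.9%

Credit score 727 ≥ 621; DTI: 2,630 ÷ 7,950 = 33.1%, within the 36% cap
LTV = 58,100/99,000 = 58.7% ≤ 80%
Row: 727 falls in 708–759. Column: 58.7% falls in 57.01–71%. Rate = 9.9%.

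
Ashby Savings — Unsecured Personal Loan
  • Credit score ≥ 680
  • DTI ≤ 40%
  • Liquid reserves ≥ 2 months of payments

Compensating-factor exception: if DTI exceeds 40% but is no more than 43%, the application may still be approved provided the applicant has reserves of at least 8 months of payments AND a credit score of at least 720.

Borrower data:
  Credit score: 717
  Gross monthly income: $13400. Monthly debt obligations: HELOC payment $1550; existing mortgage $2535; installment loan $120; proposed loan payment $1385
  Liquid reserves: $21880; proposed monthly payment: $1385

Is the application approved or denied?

Credit score 717 ≥ 680 (meets base)
Total debts = (1,550 + 2,535 + 120 + 1,385) = 5,590. DTI = 5,590/13,400 = 41.7% > 40% — standard DTI limit exceeded.
Liquid reserves cover 21,880/1,385 = 15.8 months — ≥ 2 required
41.7% falls in the override range (40%–43%), so the compensating-factor test applies.
Override check — reserves: 15.8 mo (ok); score: 717 (below 720).
Override conditions not both satisfied; exception does not apply.

Denied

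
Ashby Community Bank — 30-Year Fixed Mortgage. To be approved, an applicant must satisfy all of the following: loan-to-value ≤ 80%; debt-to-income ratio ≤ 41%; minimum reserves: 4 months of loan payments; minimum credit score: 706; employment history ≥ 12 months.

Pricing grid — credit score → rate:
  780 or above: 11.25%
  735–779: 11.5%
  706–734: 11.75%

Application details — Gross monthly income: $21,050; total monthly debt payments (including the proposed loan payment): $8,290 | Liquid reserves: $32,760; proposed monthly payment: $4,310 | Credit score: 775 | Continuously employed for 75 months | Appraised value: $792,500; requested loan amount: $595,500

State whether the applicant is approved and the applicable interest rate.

Approved at 11.5%

Credit score 775 ≥ 706 (meets minimum)
Reserves: 32,760 ÷ 4,310 = 7.6 months (meets 4-month minimum)
DTI: 8,290 ÷ 21,050 = 39.4%, within the 41% cap
LTV = 595,500/792,500 = 75.1% ≤ 80%
Employment 75 ≥ 12 months
All requirements met. Score 775 falls in the 735–779 tier → 11.5%.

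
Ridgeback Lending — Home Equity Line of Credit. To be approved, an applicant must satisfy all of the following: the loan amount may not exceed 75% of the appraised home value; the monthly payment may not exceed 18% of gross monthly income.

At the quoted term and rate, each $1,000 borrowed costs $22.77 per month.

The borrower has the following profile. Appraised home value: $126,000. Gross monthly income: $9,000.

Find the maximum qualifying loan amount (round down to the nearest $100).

$71,100

Payment cap: 18% × $9,000 = $1,620/month.
At $22.77 per $1,000, that supports 1,620/22.77 × 1,000 ≈ $71,146 → $71,100.
LTV cap: 75% × $126,000 = $94,500 → $94,500.
Binding constraint: payment-to-income.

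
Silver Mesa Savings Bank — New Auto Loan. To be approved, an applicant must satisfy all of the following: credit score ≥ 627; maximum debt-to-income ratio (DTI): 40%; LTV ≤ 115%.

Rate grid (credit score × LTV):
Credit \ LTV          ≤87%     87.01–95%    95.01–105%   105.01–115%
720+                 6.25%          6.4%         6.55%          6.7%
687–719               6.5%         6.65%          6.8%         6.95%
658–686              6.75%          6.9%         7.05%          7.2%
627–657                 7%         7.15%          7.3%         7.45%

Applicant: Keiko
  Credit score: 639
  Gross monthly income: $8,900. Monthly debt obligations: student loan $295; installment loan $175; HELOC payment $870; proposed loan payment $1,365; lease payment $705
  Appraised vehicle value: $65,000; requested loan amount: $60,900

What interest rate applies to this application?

7.15%

Credit score 639 ≥ 627; Total monthly debts = (295 + 175 + 870 + 1,365 + 705) = 3,410. DTI: 3,410 ÷ 8,900 = 38.3%, within the 40% cap
LTV: 60,900 ÷ 65,000 = 93.7%, within 115% cap
Credit 639 → row 627–657; LTV 93.7% → column 87.01–95%. Grid cell → 7.15%.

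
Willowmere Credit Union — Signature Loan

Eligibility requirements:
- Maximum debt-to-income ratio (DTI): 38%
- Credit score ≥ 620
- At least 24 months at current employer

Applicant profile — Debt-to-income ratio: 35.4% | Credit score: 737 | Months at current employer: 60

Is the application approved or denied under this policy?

Debt-to-income 35.4% vs 38% cap — pass
Credit score 737 ≥ 620 (meets)
Employment 60 ≥ 24 months
All criteria satisfied.

Approved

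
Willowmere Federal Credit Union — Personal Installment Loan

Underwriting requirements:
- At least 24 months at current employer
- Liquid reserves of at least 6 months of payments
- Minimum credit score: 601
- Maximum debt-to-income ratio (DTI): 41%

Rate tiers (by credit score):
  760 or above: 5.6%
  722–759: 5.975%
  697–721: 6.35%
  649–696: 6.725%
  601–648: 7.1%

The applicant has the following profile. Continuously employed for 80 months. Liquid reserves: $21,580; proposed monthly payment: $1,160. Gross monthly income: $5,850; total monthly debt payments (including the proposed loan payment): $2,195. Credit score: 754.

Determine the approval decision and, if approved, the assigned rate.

Approved at 5.975%

Credit score 754 ≥ 601 (meets minimum)
Reserves = 21,580/1,160 = 18.6 months ≥ 6
Debt-to-income = 2,195/5,850 = 37.5% — meets 41% limit
Employment 80 ≥ 24 months
All requirements met. Score 754 falls in the 722–759 tier → 5.975%.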